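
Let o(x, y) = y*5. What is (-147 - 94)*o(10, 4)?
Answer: -4820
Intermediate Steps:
o(x, y) = 5*y
(-147 - 94)*o(10, 4) = (-147 - 94)*(5*4) = -241*20 = -4820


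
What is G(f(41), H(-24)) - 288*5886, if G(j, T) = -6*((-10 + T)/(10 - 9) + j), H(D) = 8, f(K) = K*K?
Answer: -1705242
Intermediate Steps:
f(K) = K**2
G(j, T) = 60 - 6*T - 6*j (G(j, T) = -6*((-10 + T)/1 + j) = -6*((-10 + T)*1 + j) = -6*((-10 + T) + j) = -6*(-10 + T + j) = 60 - 6*T - 6*j)
G(f(41), H(-24)) - 288*5886 = (60 - 6*8 - 6*41**2) - 288*5886 = (60 - 48 - 6*1681) - 1*1695168 = (60 - 48 - 10086) - 1695168 = -10074 - 1695168 = -1705242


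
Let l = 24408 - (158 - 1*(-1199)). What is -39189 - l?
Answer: -62240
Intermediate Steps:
l = 23051 (l = 24408 - (158 + 1199) = 24408 - 1*1357 = 24408 - 1357 = 23051)
-39189 - l = -39189 - 1*23051 = -39189 - 23051 = -62240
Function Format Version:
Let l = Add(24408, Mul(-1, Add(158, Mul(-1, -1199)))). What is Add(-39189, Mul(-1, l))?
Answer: -62240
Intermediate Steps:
l = 23051 (l = Add(24408, Mul(-1, Add(158, 1199))) = Add(24408, Mul(-1, 1357)) = Add(24408, -1357) = 23051)
Add(-39189, Mul(-1, l)) = Add(-39189, Mul(-1, 23051)) = Add(-39189, -23051) = -62240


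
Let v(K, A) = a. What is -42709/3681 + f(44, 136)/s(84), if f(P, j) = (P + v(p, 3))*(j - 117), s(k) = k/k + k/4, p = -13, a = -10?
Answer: 719164/40491 ≈ 17.761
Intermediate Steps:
v(K, A) = -10
s(k) = 1 + k/4 (s(k) = 1 + k*(¼) = 1 + k/4)
f(P, j) = (-117 + j)*(-10 + P) (f(P, j) = (P - 10)*(j - 117) = (-10 + P)*(-117 + j) = (-117 + j)*(-10 + P))
-42709/3681 + f(44, 136)/s(84) = -42709/3681 + (1170 - 117*44 - 10*136 + 44*136)/(1 + (¼)*84) = -42709*1/3681 + (1170 - 5148 - 1360 + 5984)/(1 + 21) = -42709/3681 + 646/22 = -42709/3681 + 646*(1/22) = -42709/3681 + 323/11 = 719164/40491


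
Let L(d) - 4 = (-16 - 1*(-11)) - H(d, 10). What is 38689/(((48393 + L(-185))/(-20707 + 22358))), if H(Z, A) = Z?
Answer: 63875539/48577 ≈ 1314.9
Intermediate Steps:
L(d) = -1 - d (L(d) = 4 + ((-16 - 1*(-11)) - d) = 4 + ((-16 + 11) - d) = 4 + (-5 - d) = -1 - d)
38689/(((48393 + L(-185))/(-20707 + 22358))) = 38689/(((48393 + (-1 - 1*(-185)))/(-20707 + 22358))) = 38689/(((48393 + (-1 + 185))/1651)) = 38689/(((48393 + 184)*(1/1651))) = 38689/((48577*(1/1651))) = 38689/(48577/1651) = 38689*(1651/48577) = 63875539/48577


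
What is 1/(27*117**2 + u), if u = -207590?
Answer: 1/162013 ≈ 6.1723e-6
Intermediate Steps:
1/(27*117**2 + u) = 1/(27*117**2 - 207590) = 1/(27*13689 - 207590) = 1/(369603 - 207590) = 1/162013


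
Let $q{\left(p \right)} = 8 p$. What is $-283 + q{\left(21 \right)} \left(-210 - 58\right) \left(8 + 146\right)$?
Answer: $-6933979$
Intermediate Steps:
$-283 + q{\left(21 \right)} \left(-210 - 58\right) \left(8 + 146\right) = -283 + 8 \cdot 21 \left(-210 - 58\right) \left(8 + 146\right) = -283 + 168 \left(\left(-268\right) 154\right) = -283 + 168 \left(-41272\right) = -283 - 6933696 = -6933979$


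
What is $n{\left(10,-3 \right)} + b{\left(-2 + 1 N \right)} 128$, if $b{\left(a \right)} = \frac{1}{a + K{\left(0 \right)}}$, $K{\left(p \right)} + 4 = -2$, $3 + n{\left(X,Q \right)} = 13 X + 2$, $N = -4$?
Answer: $\frac{355}{3} \approx 118.33$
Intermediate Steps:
$n{\left(X,Q \right)} = -1 + 13 X$ ($n{\left(X,Q \right)} = -3 + \left(13 X + 2\right) = -3 + \left(2 + 13 X\right) = -1 + 13 X$)
$K{\left(p \right)} = -6$ ($K{\left(p \right)} = -4 - 2 = -6$)
$b{\left(a \right)} = \frac{1}{-6 + a}$ ($b{\left(a \right)} = \frac{1}{a - 6} = \frac{1}{-6 + a}$)
$n{\left(10,-3 \right)} + b{\left(-2 + 1 N \right)} 128 = \left(-1 + 13 \cdot 10\right) + \frac{1}{-6 + \left(-2 + 1 \left(-4\right)\right)} 128 = \left(-1 + 130\right) + \frac{1}{-6 - 6} \cdot 128 = 129 + \frac{1}{-6 - 6} \cdot 128 = 129 + \frac{1}{-12} \cdot 128 = 129 - \frac{32}{3} = \frac{355}{3}$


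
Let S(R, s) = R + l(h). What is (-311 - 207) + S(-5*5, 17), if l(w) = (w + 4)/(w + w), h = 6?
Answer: -3253/6 ≈ -542.17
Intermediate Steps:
l(w) = (4 + w)/(2*w) (l(w) = (4 + w)/((2*w)) = (4 + w)*(1/(2*w)) = (4 + w)/(2*w))
S(R, s) = ⅚ + R (S(R, s) = R + (½)*(4 + 6)/6 = R + (½)*(⅙)*10 = R + ⅚ = ⅚ + R)
(-311 - 207) + S(-5*5, 17) = (-311 - 207) + (⅚ - 5*5) = -518 + (⅚ - 25) = -518 - 145/6 = -3253/6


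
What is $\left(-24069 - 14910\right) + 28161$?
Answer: $-10818$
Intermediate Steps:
$\left(-24069 - 14910\right) + 28161 = -38979 + 28161 = -10818$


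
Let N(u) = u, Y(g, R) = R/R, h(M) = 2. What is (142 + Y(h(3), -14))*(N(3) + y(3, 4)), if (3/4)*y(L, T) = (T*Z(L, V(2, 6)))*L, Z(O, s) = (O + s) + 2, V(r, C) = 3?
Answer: 18733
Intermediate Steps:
Y(g, R) = 1
Z(O, s) = 2 + O + s
y(L, T) = 4*L*T*(5 + L)/3 (y(L, T) = 4*((T*(2 + L + 3))*L)/3 = 4*((T*(5 + L))*L)/3 = 4*(L*T*(5 + L))/3 = 4*L*T*(5 + L)/3)
(142 + Y(h(3), -14))*(N(3) + y(3, 4)) = (142 + 1)*(3 + (4/3)*3*4*(5 + 3)) = 143*(3 + (4/3)*3*4*8) = 143*(3 + 128) = 143*131 = 18733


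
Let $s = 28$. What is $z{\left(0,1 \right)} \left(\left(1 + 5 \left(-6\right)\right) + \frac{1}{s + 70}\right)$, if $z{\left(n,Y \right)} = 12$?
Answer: $- \frac{17046}{49} \approx -347.88$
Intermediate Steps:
$z{\left(0,1 \right)} \left(\left(1 + 5 \left(-6\right)\right) + \frac{1}{s + 70}\right) = 12 \left(\left(1 + 5 \left(-6\right)\right) + \frac{1}{28 + 70}\right) = 12 \left(\left(1 - 30\right) + \frac{1}{98}\right) = 12 \left(-29 + \frac{1}{98}\right) = 12 \left(- \frac{2841}{98}\right) = - \frac{17046}{49}$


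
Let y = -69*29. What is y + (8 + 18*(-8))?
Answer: -2137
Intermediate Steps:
y = -2001
y + (8 + 18*(-8)) = -2001 + (8 + 18*(-8)) = -2001 + (8 - 144) = -2001 - 136 = -2137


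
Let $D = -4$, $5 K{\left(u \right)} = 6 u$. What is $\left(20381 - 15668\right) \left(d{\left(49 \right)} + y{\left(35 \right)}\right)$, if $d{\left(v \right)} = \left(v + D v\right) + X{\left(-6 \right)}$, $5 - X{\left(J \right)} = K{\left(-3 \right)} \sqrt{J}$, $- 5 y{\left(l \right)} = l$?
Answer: $-702237 + \frac{84834 i \sqrt{6}}{5} \approx -7.0224 \cdot 10^{5} + 41560.0 i$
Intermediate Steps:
$y{\left(l \right)} = - \frac{l}{5}$
$K{\left(u \right)} = \frac{6 u}{5}$
$X{\left(J \right)} = 5 + \frac{18 \sqrt{J}}{5}$ ($X{\left(J \right)} = 5 - \frac{6}{5} \left(-3\right) \sqrt{J} = 5 - - \frac{18 \sqrt{J}}{5} = 5 + \frac{18 \sqrt{J}}{5}$)
$d{\left(v \right)} = 5 - 3 v + \frac{18 i \sqrt{6}}{5}$ ($d{\left(v \right)} = \left(v - 4 v\right) + \left(5 + \frac{18 \sqrt{-6}}{5}\right) = - 3 v + \left(5 + \frac{18 i \sqrt{6}}{5}\right) = 5 - 3 v + \frac{18 i \sqrt{6}}{5}$)
$\left(20381 - 15668\right) \left(d{\left(49 \right)} + y{\left(35 \right)}\right) = \left(20381 - 15668\right) \left(\left(5 - 147 + \frac{18 i \sqrt{6}}{5}\right) - 7\right) = 4713 \left(\left(5 - 147 + \frac{18 i \sqrt{6}}{5}\right) - 7\right) = 4713 \left(\left(-142 + \frac{18 i \sqrt{6}}{5}\right) - 7\right) = 4713 \left(-149 + \frac{18 i \sqrt{6}}{5}\right) = -702237 + \frac{84834 i \sqrt{6}}{5}$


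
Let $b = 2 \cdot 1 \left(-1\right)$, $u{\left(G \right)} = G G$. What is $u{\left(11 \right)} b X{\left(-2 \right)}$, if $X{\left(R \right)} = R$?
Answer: $484$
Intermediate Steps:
$u{\left(G \right)} = G^{2}$
$b = -2$ ($b = 2 \left(-1\right) = -2$)
$u{\left(11 \right)} b X{\left(-2 \right)} = 11^{2} \left(-2\right) \left(-2\right) = 121 \left(-2\right) \left(-2\right) = \left(-242\right) \left(-2\right) = 484$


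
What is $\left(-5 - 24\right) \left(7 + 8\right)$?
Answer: $-435$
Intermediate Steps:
$\left(-5 - 24\right) \left(7 + 8\right) = \left(-5 - 24\right) 15 = \left(-29\right) 15 = -435$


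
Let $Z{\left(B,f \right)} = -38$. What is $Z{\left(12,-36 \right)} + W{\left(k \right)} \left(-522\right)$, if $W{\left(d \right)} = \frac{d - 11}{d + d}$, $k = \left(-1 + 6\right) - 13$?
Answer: $- \frac{5263}{8} \approx -657.88$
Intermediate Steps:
$k = -8$ ($k = 5 - 13 = -8$)
$W{\left(d \right)} = \frac{-11 + d}{2 d}$
$Z{\left(12,-36 \right)} + W{\left(k \right)} \left(-522\right) = -38 + \frac{-11 - 8}{2 \left(-8\right)} \left(-522\right) = -38 + \frac{1}{2} \left(- \frac{1}{8}\right) \left(-19\right) \left(-522\right) = -38 + \frac{19}{16} \left(-522\right) = -38 - \frac{4959}{8} = - \frac{5263}{8}$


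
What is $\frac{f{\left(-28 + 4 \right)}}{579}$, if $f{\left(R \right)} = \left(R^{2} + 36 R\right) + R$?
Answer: $- \frac{104}{193} \approx -0.53886$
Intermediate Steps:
$f{\left(R \right)} = R^{2} + 37 R$
$\frac{f{\left(-28 + 4 \right)}}{579} = \frac{\left(-28 + 4\right) \left(37 + \left(-28 + 4\right)\right)}{579} = - 24 \left(37 - 24\right) \frac{1}{579} = \left(-24\right) 13 \cdot \frac{1}{579} = \left(-312\right) \frac{1}{579} = - \frac{104}{193}$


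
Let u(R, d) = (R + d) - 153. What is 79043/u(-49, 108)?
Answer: -79043/94 ≈ -840.88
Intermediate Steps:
u(R, d) = -153 + R + d
79043/u(-49, 108) = 79043/(-153 - 49 + 108) = 79043/(-94) = 79043*(-1/94) = -79043/94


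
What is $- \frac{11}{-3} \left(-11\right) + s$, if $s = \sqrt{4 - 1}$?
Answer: $- \frac{121}{3} + \sqrt{3} \approx -38.601$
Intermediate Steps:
$s = \sqrt{3} \approx 1.732$
$- \frac{11}{-3} \left(-11\right) + s = - \frac{11}{-3} \left(-11\right) + \sqrt{3} = \left(-11\right) \left(- \frac{1}{3}\right) \left(-11\right) + \sqrt{3} = \frac{11}{3} \left(-11\right) + \sqrt{3} = - \frac{121}{3} + \sqrt{3}$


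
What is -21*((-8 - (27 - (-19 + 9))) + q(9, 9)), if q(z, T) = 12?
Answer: 693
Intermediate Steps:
-21*((-8 - (27 - (-19 + 9))) + q(9, 9)) = -21*((-8 - (27 - (-19 + 9))) + 12) = -21*((-8 - (27 - 1*(-10))) + 12) = -21*((-8 - (27 + 10)) + 12) = -21*((-8 - 1*37) + 12) = -21*((-8 - 37) + 12) = -21*(-45 + 12) = -21*(-33) = 693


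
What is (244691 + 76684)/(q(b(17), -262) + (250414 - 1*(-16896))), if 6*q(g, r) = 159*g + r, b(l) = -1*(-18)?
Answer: 192825/160646 ≈ 1.2003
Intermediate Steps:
b(l) = 18
q(g, r) = r/6 + 53*g/2 (q(g, r) = (159*g + r)/6 = (r + 159*g)/6 = r/6 + 53*g/2)
(244691 + 76684)/(q(b(17), -262) + (250414 - 1*(-16896))) = (244691 + 76684)/(((⅙)*(-262) + (53/2)*18) + (250414 - 1*(-16896))) = 321375/((-131/3 + 477) + (250414 + 16896)) = 321375/(1300/3 + 267310) = 321375/(803230/3) = 321375*(3/803230) = 192825/160646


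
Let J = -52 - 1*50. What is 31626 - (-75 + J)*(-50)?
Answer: 22776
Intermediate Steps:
J = -102 (J = -52 - 50 = -102)
31626 - (-75 + J)*(-50) = 31626 - (-75 - 102)*(-50) = 31626 - (-177)*(-50) = 31626 - 1*8850 = 31626 - 8850 = 22776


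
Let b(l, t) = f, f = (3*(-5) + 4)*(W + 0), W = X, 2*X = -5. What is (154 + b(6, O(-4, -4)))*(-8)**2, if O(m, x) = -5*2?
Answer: 11616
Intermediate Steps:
O(m, x) = -10
X = -5/2 (X = (1/2)*(-5) = -5/2 ≈ -2.5000)
W = -5/2 ≈ -2.5000
f = 55/2 (f = (3*(-5) + 4)*(-5/2 + 0) = (-15 + 4)*(-5/2) = -11*(-5/2) = 55/2 ≈ 27.500)
b(l, t) = 55/2
(154 + b(6, O(-4, -4)))*(-8)**2 = (154 + 55/2)*(-8)**2 = (363/2)*64 = 11616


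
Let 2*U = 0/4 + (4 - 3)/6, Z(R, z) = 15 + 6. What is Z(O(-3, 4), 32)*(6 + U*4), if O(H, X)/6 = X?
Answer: 133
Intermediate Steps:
O(H, X) = 6*X
Z(R, z) = 21
U = 1/12 (U = (0/4 + (4 - 3)/6)/2 = (0*(¼) + 1*(⅙))/2 = (0 + ⅙)/2 = (½)*(⅙) = 1/12 ≈ 0.083333)
Z(O(-3, 4), 32)*(6 + U*4) = 21*(6 + (1/12)*4) = 21*(6 + ⅓) = 21*(19/3) = 133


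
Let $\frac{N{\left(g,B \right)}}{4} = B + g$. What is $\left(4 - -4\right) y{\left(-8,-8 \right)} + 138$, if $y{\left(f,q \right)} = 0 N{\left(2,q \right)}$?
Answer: $138$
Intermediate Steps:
$N{\left(g,B \right)} = 4 B + 4 g$ ($N{\left(g,B \right)} = 4 \left(B + g\right) = 4 B + 4 g$)
$y{\left(f,q \right)} = 0$ ($y{\left(f,q \right)} = 0 \left(4 q + 4 \cdot 2\right) = 0 \left(4 q + 8\right) = 0 \left(8 + 4 q\right) = 0$)
$\left(4 - -4\right) y{\left(-8,-8 \right)} + 138 = \left(4 - -4\right) 0 + 138 = \left(4 + 4\right) 0 + 138 = 8 \cdot 0 + 138 = 0 + 138 = 138$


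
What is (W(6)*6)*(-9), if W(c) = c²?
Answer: -1944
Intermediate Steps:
(W(6)*6)*(-9) = (6²*6)*(-9) = (36*6)*(-9) = 216*(-9) = -1944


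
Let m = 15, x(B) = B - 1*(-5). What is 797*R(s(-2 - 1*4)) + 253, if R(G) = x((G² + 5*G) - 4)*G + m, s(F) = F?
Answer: -21266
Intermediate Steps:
x(B) = 5 + B (x(B) = B + 5 = 5 + B)
R(G) = 15 + G*(1 + G² + 5*G) (R(G) = (5 + ((G² + 5*G) - 4))*G + 15 = (5 + (-4 + G² + 5*G))*G + 15 = (1 + G² + 5*G)*G + 15 = G*(1 + G² + 5*G) + 15 = 15 + G*(1 + G² + 5*G))
797*R(s(-2 - 1*4)) + 253 = 797*(15 + (-2 - 1*4)*(1 + (-2 - 1*4)² + 5*(-2 - 1*4))) + 253 = 797*(15 + (-2 - 4)*(1 + (-2 - 4)² + 5*(-2 - 4))) + 253 = 797*(15 - 6*(1 + (-6)² + 5*(-6))) + 253 = 797*(15 - 6*(1 + 36 - 30)) + 253 = 797*(15 - 6*7) + 253 = 797*(15 - 42) + 253 = 797*(-27) + 253 = -21519 + 253 = -21266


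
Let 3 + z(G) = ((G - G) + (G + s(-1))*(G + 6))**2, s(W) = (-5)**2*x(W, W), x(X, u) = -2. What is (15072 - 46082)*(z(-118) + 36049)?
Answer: -10979955741020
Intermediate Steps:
s(W) = -50 (s(W) = (-5)**2*(-2) = 25*(-2) = -50)
z(G) = -3 + (-50 + G)**2*(6 + G)**2 (z(G) = -3 + ((G - G) + (G - 50)*(G + 6))**2 = -3 + (0 + (-50 + G)*(6 + G))**2 = -3 + ((-50 + G)*(6 + G))**2 = -3 + (-50 + G)**2*(6 + G)**2)
(15072 - 46082)*(z(-118) + 36049) = (15072 - 46082)*((-3 + (-50 - 118)**2*(6 - 118)**2) + 36049) = -31010*((-3 + (-168)**2*(-112)**2) + 36049) = -31010*((-3 + 28224*12544) + 36049) = -31010*((-3 + 354041856) + 36049) = -31010*(354041853 + 36049) = -31010*354077902 = -10979955741020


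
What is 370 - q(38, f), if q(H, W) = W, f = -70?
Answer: 440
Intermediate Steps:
370 - q(38, f) = 370 - 1*(-70) = 370 + 70 = 440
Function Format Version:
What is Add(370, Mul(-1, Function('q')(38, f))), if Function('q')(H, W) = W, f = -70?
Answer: 440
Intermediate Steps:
Add(370, Mul(-1, Function('q')(38, f))) = Add(370, Mul(-1, -70)) = Add(370, 70) = 440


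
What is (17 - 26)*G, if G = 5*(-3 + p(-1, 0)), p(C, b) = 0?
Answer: 135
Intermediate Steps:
G = -15 (G = 5*(-3 + 0) = 5*(-3) = -15)
(17 - 26)*G = (17 - 26)*(-15) = -9*(-15) = 135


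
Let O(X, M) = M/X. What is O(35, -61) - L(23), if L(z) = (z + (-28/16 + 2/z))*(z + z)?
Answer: -68827/70 ≈ -983.24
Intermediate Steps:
L(z) = 2*z*(-7/4 + z + 2/z) (L(z) = (z + (-28*1/16 + 2/z))*(2*z) = (z + (-7/4 + 2/z))*(2*z) = (-7/4 + z + 2/z)*(2*z) = 2*z*(-7/4 + z + 2/z))
O(35, -61) - L(23) = -61/35 - (4 + 2*23**2 - 7/2*23) = -61*1/35 - (4 + 2*529 - 161/2) = -61/35 - (4 + 1058 - 161/2) = -61/35 - 1*1963/2 = -61/35 - 1963/2 = -68827/70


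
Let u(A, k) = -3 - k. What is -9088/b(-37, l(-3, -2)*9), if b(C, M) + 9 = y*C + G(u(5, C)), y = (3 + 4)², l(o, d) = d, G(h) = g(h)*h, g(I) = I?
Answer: 4544/333 ≈ 13.646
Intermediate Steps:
G(h) = h² (G(h) = h*h = h²)
y = 49 (y = 7² = 49)
b(C, M) = -9 + (-3 - C)² + 49*C (b(C, M) = -9 + (49*C + (-3 - C)²) = -9 + ((-3 - C)² + 49*C) = -9 + (-3 - C)² + 49*C)
-9088/b(-37, l(-3, -2)*9) = -9088*(-1/(37*(55 - 37))) = -9088/((-37*18)) = -9088/(-666) = -9088*(-1/666) = 4544/333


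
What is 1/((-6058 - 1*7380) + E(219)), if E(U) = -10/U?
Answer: -219/2942932 ≈ -7.4416e-5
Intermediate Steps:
1/((-6058 - 1*7380) + E(219)) = 1/((-6058 - 1*7380) - 10/219) = 1/((-6058 - 7380) - 10*1/219) = 1/(-13438 - 10/219) = 1/(-2942932/219) = -219/2942932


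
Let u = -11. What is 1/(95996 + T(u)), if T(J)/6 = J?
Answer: 1/95930 ≈ 1.0424e-5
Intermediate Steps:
T(J) = 6*J
1/(95996 + T(u)) = 1/(95996 + 6*(-11)) = 1/(95996 - 66) = 1/95930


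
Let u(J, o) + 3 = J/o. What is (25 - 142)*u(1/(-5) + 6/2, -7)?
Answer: 1989/5 ≈ 397.80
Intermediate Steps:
u(J, o) = -3 + J/o
(25 - 142)*u(1/(-5) + 6/2, -7) = (25 - 142)*(-3 + (1/(-5) + 6/2)/(-7)) = -117*(-3 + (1*(-1/5) + 6*(1/2))*(-1/7)) = -117*(-3 + (-1/5 + 3)*(-1/7)) = -117*(-3 + (14/5)*(-1/7)) = -117*(-3 - 2/5) = -117*(-17/5) = 1989/5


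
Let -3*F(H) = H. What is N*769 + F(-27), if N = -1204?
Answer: -925867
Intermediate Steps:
F(H) = -H/3
N*769 + F(-27) = -1204*769 - ⅓*(-27) = -925876 + 9 = -925867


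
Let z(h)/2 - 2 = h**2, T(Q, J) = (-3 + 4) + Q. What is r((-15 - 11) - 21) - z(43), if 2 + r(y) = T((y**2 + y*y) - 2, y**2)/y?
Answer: -178505/47 ≈ -3798.0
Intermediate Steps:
T(Q, J) = 1 + Q
r(y) = -2 + (-1 + 2*y**2)/y (r(y) = -2 + (1 + ((y**2 + y*y) - 2))/y = -2 + (1 + ((y**2 + y**2) - 2))/y = -2 + (1 + (2*y**2 - 2))/y = -2 + (1 + (-2 + 2*y**2))/y = -2 + (-1 + 2*y**2)/y)
z(h) = 4 + 2*h**2
r((-15 - 11) - 21) - z(43) = (-2 - 1/((-15 - 11) - 21) + 2*((-15 - 11) - 21)) - (4 + 2*43**2) = (-2 - 1/(-26 - 21) + 2*(-26 - 21)) - (4 + 2*1849) = (-2 - 1/(-47) + 2*(-47)) - (4 + 3698) = (-2 - 1*(-1/47) - 94) - 1*3702 = (-2 + 1/47 - 94) - 3702 = -4511/47 - 3702 = -178505/47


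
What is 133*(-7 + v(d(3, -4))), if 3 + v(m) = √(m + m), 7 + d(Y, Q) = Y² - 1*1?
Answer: -1330 + 133*√2 ≈ -1141.9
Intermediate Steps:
d(Y, Q) = -8 + Y² (d(Y, Q) = -7 + (Y² - 1*1) = -7 + (Y² - 1) = -7 + (-1 + Y²) = -8 + Y²)
v(m) = -3 + √2*√m (v(m) = -3 + √(m + m) = -3 + √(2*m) = -3 + √2*√m)
133*(-7 + v(d(3, -4))) = 133*(-7 + (-3 + √2*√(-8 + 3²))) = 133*(-7 + (-3 + √2*√(-8 + 9))) = 133*(-7 + (-3 + √2*√1)) = 133*(-7 + (-3 + √2*1)) = 133*(-7 + (-3 + √2)) = 133*(-10 + √2) = -1330 + 133*√2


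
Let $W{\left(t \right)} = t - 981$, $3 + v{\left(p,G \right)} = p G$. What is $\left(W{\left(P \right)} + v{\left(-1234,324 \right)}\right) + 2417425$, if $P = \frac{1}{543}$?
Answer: $\frac{1095027376}{543} \approx 2.0166 \cdot 10^{6}$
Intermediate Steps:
$v{\left(p,G \right)} = -3 + G p$ ($v{\left(p,G \right)} = -3 + p G = -3 + G p$)
$P = \frac{1}{543} \approx 0.0018416$
$W{\left(t \right)} = -981 + t$
$\left(W{\left(P \right)} + v{\left(-1234,324 \right)}\right) + 2417425 = \left(\left(-981 + \frac{1}{543}\right) + \left(-3 + 324 \left(-1234\right)\right)\right) + 2417425 = \left(- \frac{532682}{543} - 399819\right) + 2417425 = - \frac{217634399}{543} + 2417425 = \frac{1095027376}{543}$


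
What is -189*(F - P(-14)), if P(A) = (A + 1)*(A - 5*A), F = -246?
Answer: -91098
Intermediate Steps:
P(A) = -4*A*(1 + A) (P(A) = (1 + A)*(-4*A) = -4*A*(1 + A))
-189*(F - P(-14)) = -189*(-246 - (-4)*(-14)*(1 - 14)) = -189*(-246 - (-4)*(-14)*(-13)) = -189*(-246 - 1*(-728)) = -189*(-246 + 728) = -189*482 = -91098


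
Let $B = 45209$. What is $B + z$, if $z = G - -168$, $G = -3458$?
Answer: $41919$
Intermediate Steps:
$z = -3290$ ($z = -3458 - -168 = -3458 + 168 = -3290$)
$B + z = 45209 - 3290 = 41919$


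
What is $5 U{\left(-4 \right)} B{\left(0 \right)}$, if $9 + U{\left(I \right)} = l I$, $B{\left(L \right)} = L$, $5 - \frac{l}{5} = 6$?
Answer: $0$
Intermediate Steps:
$l = -5$ ($l = 25 - 30 = -5$)
$U{\left(I \right)} = -9 - 5 I$
$5 U{\left(-4 \right)} B{\left(0 \right)} = 5 \left(-9 - -20\right) 0 = 5 \left(-9 + 20\right) 0 = 5 \cdot 11 \cdot 0 = 55 \cdot 0 = 0$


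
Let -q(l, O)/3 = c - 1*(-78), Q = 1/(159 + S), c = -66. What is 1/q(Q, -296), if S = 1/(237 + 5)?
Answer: -1/36 ≈ -0.027778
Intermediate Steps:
S = 1/242 ≈ 0.0041322
Q = 242/38479 (Q = 1/(159 + 1/242) = 1/(38479/242) = 242/38479 ≈ 0.0062891)
q(l, O) = -36 (q(l, O) = -3*(-66 - 1*(-78)) = -3*(-66 + 78) = -3*12 = -36)
1/q(Q, -296) = 1/(-36) = -1/36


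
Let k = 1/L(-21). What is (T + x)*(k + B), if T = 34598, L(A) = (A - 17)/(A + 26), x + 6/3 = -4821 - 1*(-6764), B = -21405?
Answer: -29720639905/38 ≈ -7.8212e+8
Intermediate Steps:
x = 1941 (x = -2 + (-4821 - 1*(-6764)) = -2 + (-4821 + 6764) = -2 + 1943 = 1941)
L(A) = (-17 + A)/(26 + A)
k = -5/38 (k = 1/((-17 - 21)/(26 - 21)) = 1/(-38/5) = -5/38 ≈ -0.13158)
(T + x)*(k + B) = (34598 + 1941)*(-5/38 - 21405) = 36539*(-813395/38) = -29720639905/38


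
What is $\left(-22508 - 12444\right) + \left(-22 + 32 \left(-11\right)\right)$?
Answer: $-35326$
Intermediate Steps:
$\left(-22508 - 12444\right) + \left(-22 + 32 \left(-11\right)\right) = -34952 - 374 = -35326$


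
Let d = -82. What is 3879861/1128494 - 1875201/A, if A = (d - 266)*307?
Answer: 421776984515/20093964164 ≈ 20.990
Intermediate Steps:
A = -106836 (A = (-82 - 266)*307 = -348*307 = -106836)
3879861/1128494 - 1875201/A = 3879861/1128494 - 1875201/(-106836) = 3879861*(1/1128494) - 1875201*(-1/106836) = 3879861/1128494 + 625067/35612 = 421776984515/20093964164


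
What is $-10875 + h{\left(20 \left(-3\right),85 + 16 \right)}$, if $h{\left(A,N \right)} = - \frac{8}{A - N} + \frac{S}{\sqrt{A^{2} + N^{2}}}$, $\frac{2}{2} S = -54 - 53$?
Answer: $- \frac{1750867}{161} - \frac{107 \sqrt{13801}}{13801} \approx -10876.0$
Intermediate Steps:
$S = -107$ ($S = -54 - 53 = -107$)
$h{\left(A,N \right)} = - \frac{107}{\sqrt{A^{2} + N^{2}}} - \frac{8}{A - N}$ ($h{\left(A,N \right)} = - \frac{8}{A - N} - \frac{107}{\sqrt{A^{2} + N^{2}}} = - \frac{107}{\sqrt{A^{2} + N^{2}}} - \frac{8}{A - N}$)
$-10875 + h{\left(20 \left(-3\right),85 + 16 \right)} = -10875 + \frac{- 107 \cdot 20 \left(-3\right) - 8 \sqrt{\left(20 \left(-3\right)\right)^{2} + \left(85 + 16\right)^{2}} + 107 \left(85 + 16\right)}{\left(20 \left(-3\right) - \left(85 + 16\right)\right) \sqrt{\left(20 \left(-3\right)\right)^{2} + \left(85 + 16\right)^{2}}} = -10875 + \frac{\left(-107\right) \left(-60\right) - 8 \sqrt{\left(-60\right)^{2} + 101^{2}} + 107 \cdot 101}{\left(-60 - 101\right) \sqrt{\left(-60\right)^{2} + 101^{2}}} = -10875 + \frac{6420 - 8 \sqrt{3600 + 10201} + 10807}{\left(-60 - 101\right) \sqrt{3600 + 10201}} = -10875 + \frac{6420 - 8 \sqrt{13801} + 10807}{\left(-161\right) \sqrt{13801}} = -10875 - \frac{\frac{\sqrt{13801}}{13801} \left(17227 - 8 \sqrt{13801}\right)}{161} = -10875 - \frac{\sqrt{13801} \left(17227 - 8 \sqrt{13801}\right)}{2221961}$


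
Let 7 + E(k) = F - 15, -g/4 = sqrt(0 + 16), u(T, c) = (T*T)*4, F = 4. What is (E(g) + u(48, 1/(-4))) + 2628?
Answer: 11826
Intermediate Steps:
u(T, c) = 4*T**2 (u(T, c) = T**2*4 = 4*T**2)
g = -16 (g = -4*sqrt(0 + 16) = -4*sqrt(16) = -4*4 = -16)
E(k) = -18 (E(k) = -7 + (4 - 15) = -7 - 11 = -18)
(E(g) + u(48, 1/(-4))) + 2628 = (-18 + 4*48**2) + 2628 = (-18 + 4*2304) + 2628 = (-18 + 9216) + 2628 = 9198 + 2628 = 11826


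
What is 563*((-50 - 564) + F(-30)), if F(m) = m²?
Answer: 161018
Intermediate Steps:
563*((-50 - 564) + F(-30)) = 563*((-50 - 564) + (-30)²) = 563*(-614 + 900) = 563*286 = 161018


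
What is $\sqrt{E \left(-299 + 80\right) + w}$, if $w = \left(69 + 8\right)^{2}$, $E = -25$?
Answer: $2 \sqrt{2851} \approx 106.79$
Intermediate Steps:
$w = 5929$ ($w = 77^{2} = 5929$)
$\sqrt{E \left(-299 + 80\right) + w} = \sqrt{- 25 \left(-299 + 80\right) + 5929} = \sqrt{\left(-25\right) \left(-219\right) + 5929} = \sqrt{5475 + 5929} = \sqrt{11404} = 2 \sqrt{2851}$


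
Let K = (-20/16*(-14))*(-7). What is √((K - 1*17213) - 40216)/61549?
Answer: I*√230206/123098 ≈ 0.0038977*I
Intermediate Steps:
K = -245/2 (K = (-20*1/16*(-14))*(-7) = -5/4*(-14)*(-7) = (35/2)*(-7) = -245/2 ≈ -122.50)
√((K - 1*17213) - 40216)/61549 = √((-245/2 - 1*17213) - 40216)/61549 = √((-245/2 - 17213) - 40216)*(1/61549) = √(-34671/2 - 40216)*(1/61549) = √(-115103/2)*(1/61549) = (I*√230206/2)*(1/61549) = I*√230206/123098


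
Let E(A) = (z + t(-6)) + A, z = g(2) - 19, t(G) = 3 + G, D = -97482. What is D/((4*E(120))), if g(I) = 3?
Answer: -48741/202 ≈ -241.29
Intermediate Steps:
z = -16 (z = 3 - 19 = -16)
E(A) = -19 + A (E(A) = (-16 + (3 - 6)) + A = (-16 - 3) + A = -19 + A)
D/((4*E(120))) = -97482*1/(4*(-19 + 120)) = -97482/(4*101) = -97482/404 = -97482*1/404 = -48741/202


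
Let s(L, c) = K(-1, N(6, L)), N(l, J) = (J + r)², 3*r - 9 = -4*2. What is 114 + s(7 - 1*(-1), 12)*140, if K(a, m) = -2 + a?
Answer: -306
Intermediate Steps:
r = ⅓ (r = 3 + (-4*2)/3 = 3 + (⅓)*(-8) = 3 - 8/3 = ⅓ ≈ 0.33333)
N(l, J) = (⅓ + J)² (N(l, J) = (J + ⅓)² = (⅓ + J)²)
s(L, c) = -3 (s(L, c) = -2 - 1 = -3)
114 + s(7 - 1*(-1), 12)*140 = 114 - 3*140 = 114 - 420 = -306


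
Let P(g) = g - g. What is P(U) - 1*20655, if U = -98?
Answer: -20655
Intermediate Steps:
P(g) = 0
P(U) - 1*20655 = 0 - 1*20655 = 0 - 20655 = -20655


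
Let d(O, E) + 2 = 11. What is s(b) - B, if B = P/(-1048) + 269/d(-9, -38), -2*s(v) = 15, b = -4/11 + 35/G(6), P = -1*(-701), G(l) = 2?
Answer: -346343/9432 ≈ -36.720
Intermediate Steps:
P = 701
d(O, E) = 9 (d(O, E) = -2 + 11 = 9)
b = 377/22 (b = -4/11 + 35/2 = 377/22 ≈ 17.136)
s(v) = -15/2 (s(v) = -1/2*15 = -15/2)
B = 275603/9432 (B = 701/(-1048) + 269/9 = 701*(-1/1048) + 269*(1/9) = -701/1048 + 269/9 = 275603/9432 ≈ 29.220)
s(b) - B = -15/2 - 1*275603/9432 = -15/2 - 275603/9432 = -346343/9432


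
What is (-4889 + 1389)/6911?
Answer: -3500/6911 ≈ -0.50644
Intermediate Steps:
(-4889 + 1389)/6911 = -3500*1/6911 = -3500/6911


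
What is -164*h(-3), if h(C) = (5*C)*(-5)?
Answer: -12300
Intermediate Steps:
h(C) = -25*C
-164*h(-3) = -(-4100)*(-3) = -164*75 = -12300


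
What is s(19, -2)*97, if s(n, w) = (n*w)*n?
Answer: -70034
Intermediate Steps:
s(n, w) = w*n²
s(19, -2)*97 = -2*19²*97 = -2*361*97 = -722*97 = -70034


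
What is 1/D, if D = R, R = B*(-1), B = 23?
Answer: -1/23 ≈ -0.043478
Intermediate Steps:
R = -23 (R = 23*(-1) = -23)
D = -23
1/D = 1/(-23) = -1/23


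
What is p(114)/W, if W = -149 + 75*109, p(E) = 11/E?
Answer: 11/914964 ≈ 1.2022e-5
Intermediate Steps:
W = 8026 (W = -149 + 8175 = 8026)
p(114)/W = (11/114)/8026 = (11*(1/114))*(1/8026) = (11/114)*(1/8026) = 11/914964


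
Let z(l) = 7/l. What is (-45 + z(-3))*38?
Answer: -5396/3 ≈ -1798.7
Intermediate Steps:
(-45 + z(-3))*38 = (-45 + 7/(-3))*38 = (-45 + 7*(-⅓))*38 = (-45 - 7/3)*38 = -142/3*38 = -5396/3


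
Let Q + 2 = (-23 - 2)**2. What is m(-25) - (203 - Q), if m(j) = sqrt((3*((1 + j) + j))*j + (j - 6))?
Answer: 420 + 2*sqrt(911) ≈ 480.37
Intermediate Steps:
Q = 623 (Q = -2 + (-23 - 2)**2 = -2 + (-25)**2 = -2 + 625 = 623)
m(j) = sqrt(-6 + j + j*(3 + 6*j)) (m(j) = sqrt((3*(1 + 2*j))*j + (-6 + j)) = sqrt((3 + 6*j)*j + (-6 + j)) = sqrt(j*(3 + 6*j) + (-6 + j)) = sqrt(-6 + j + j*(3 + 6*j)))
m(-25) - (203 - Q) = sqrt(-6 + 4*(-25) + 6*(-25)**2) - (203 - 1*623) = sqrt(-6 - 100 + 6*625) - (203 - 623) = sqrt(-6 - 100 + 3750) - 1*(-420) = sqrt(3644) + 420 = 2*sqrt(911) + 420 = 420 + 2*sqrt(911)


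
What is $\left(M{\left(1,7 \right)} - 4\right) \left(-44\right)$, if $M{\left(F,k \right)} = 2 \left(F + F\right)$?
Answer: $0$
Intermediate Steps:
$M{\left(F,k \right)} = 4 F$ ($M{\left(F,k \right)} = 2 \cdot 2 F = 4 F$)
$\left(M{\left(1,7 \right)} - 4\right) \left(-44\right) = \left(4 \cdot 1 - 4\right) \left(-44\right) = \left(4 - 4\right) \left(-44\right) = 0 \left(-44\right) = 0$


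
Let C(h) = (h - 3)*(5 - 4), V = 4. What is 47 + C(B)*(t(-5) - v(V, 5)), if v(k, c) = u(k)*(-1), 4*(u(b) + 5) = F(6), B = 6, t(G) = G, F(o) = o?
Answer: 43/2 ≈ 21.500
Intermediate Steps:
u(b) = -7/2 (u(b) = -5 + (1/4)*6 = -5 + 3/2 = -7/2)
v(k, c) = 7/2 (v(k, c) = -7/2*(-1) = 7/2)
C(h) = -3 + h (C(h) = (-3 + h)*1 = -3 + h)
47 + C(B)*(t(-5) - v(V, 5)) = 47 + (-3 + 6)*(-5 - 1*7/2) = 47 + 3*(-5 - 7/2) = 47 + 3*(-17/2) = 47 - 51/2 = 43/2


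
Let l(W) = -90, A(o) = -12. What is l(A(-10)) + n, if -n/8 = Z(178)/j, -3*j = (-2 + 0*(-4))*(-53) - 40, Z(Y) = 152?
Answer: -382/11 ≈ -34.727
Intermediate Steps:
j = -22 (j = -((-2 + 0*(-4))*(-53) - 40)/3 = -((-2 + 0)*(-53) - 40)/3 = -(-2*(-53) - 40)/3 = -(106 - 40)/3 = -⅓*66 = -22)
n = 608/11 (n = -1216/(-22) = -1216*(-1)/22 = -8*(-76/11) = 608/11 ≈ 55.273)
l(A(-10)) + n = -90 + 608/11 = -382/11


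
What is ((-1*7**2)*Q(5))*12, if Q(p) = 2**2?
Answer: -2352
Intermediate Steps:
Q(p) = 4
((-1*7**2)*Q(5))*12 = (-1*7**2*4)*12 = (-1*49*4)*12 = -49*4*12 = -196*12 = -2352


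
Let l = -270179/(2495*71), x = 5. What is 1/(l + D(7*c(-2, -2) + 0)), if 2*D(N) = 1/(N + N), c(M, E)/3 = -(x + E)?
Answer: -44640540/68262253 ≈ -0.65396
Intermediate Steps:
c(M, E) = -15 - 3*E (c(M, E) = 3*(-(5 + E)) = 3*(-5 - E) = -15 - 3*E)
D(N) = 1/(4*N) (D(N) = 1/(2*(N + N)) = 1/(2*((2*N))) = (1/(2*N))/2 = 1/(4*N))
l = -270179/177145 ≈ -1.5252
1/(l + D(7*c(-2, -2) + 0)) = 1/(-270179/177145 + 1/(4*(7*(-15 - 3*(-2)) + 0))) = 1/(-270179/177145 + 1/(4*(7*(-15 + 6) + 0))) = 1/(-270179/177145 + 1/(4*(7*(-9) + 0))) = 1/(-270179/177145 + 1/(4*(-63 + 0))) = 1/(-270179/177145 + (¼)/(-63)) = 1/(-270179/177145 + (¼)*(-1/63)) = 1/(-270179/177145 - 1/252) = 1/(-68262253/44640540) = -44640540/68262253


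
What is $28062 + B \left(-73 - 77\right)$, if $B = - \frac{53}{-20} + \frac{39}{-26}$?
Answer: $\frac{55779}{2} \approx 27890.0$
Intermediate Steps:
$B = \frac{23}{20}$ ($B = \left(-53\right) \left(- \frac{1}{20}\right) + 39 \left(- \frac{1}{26}\right) = \frac{53}{20} - \frac{3}{2} = \frac{23}{20} \approx 1.15$)
$28062 + B \left(-73 - 77\right) = 28062 + \frac{23 \left(-73 - 77\right)}{20} = 28062 + \frac{23}{20} \left(-150\right) = 28062 - \frac{345}{2} = \frac{55779}{2}$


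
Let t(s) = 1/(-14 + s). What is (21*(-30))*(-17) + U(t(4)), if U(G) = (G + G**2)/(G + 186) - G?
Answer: 19910075/1859 ≈ 10710.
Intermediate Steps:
U(G) = -G + (G + G**2)/(186 + G) (U(G) = (G + G**2)/(186 + G) - G = -G + (G + G**2)/(186 + G))
(21*(-30))*(-17) + U(t(4)) = (21*(-30))*(-17) - 185/((-14 + 4)*(186 + 1/(-14 + 4))) = -630*(-17) - 185/(-10*(186 + 1/(-10))) = 10710 - 185*(-1/10)/(186 - 1/10) = 10710 - 185*(-1/10)/1859/10 = 10710 - 185*(-1/10)*10/1859 = 10710 + 185/1859 = 19910075/1859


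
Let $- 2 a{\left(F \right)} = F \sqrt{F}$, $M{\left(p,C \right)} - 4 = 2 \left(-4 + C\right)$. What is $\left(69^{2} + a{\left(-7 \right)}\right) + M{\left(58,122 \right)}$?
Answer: $5001 + \frac{7 i \sqrt{7}}{2} \approx 5001.0 + 9.2601 i$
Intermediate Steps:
$M{\left(p,C \right)} = -4 + 2 C$ ($M{\left(p,C \right)} = 4 + 2 \left(-4 + C\right) = 4 + \left(-8 + 2 C\right) = -4 + 2 C$)
$a{\left(F \right)} = - \frac{F^{\frac{3}{2}}}{2}$ ($a{\left(F \right)} = - \frac{F \sqrt{F}}{2} = - \frac{F^{\frac{3}{2}}}{2}$)
$\left(69^{2} + a{\left(-7 \right)}\right) + M{\left(58,122 \right)} = \left(69^{2} - \frac{\left(-7\right)^{\frac{3}{2}}}{2}\right) + \left(-4 + 2 \cdot 122\right) = \left(4761 - \frac{\left(-7\right) i \sqrt{7}}{2}\right) + \left(-4 + 244\right) = \left(4761 + \frac{7 i \sqrt{7}}{2}\right) + 240 = 5001 + \frac{7 i \sqrt{7}}{2}$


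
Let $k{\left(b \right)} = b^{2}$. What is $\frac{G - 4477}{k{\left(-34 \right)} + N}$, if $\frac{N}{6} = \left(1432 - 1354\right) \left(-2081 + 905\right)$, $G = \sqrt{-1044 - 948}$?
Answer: $\frac{4477}{549212} - \frac{i \sqrt{498}}{274606} \approx 0.0081517 - 8.1265 \cdot 10^{-5} i$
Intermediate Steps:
$G = 2 i \sqrt{498}$ ($G = \sqrt{-1992} = 2 i \sqrt{498} \approx 44.632 i$)
$N = -550368$ ($N = 6 \left(1432 - 1354\right) \left(-2081 + 905\right) = 6 \cdot 78 \left(-1176\right) = 6 \left(-91728\right) = -550368$)
$\frac{G - 4477}{k{\left(-34 \right)} + N} = \frac{2 i \sqrt{498} - 4477}{\left(-34\right)^{2} - 550368} = \frac{-4477 + 2 i \sqrt{498}}{1156 - 550368} = \frac{-4477 + 2 i \sqrt{498}}{-549212} = \left(-4477 + 2 i \sqrt{498}\right) \left(- \frac{1}{549212}\right) = \frac{4477}{549212} - \frac{i \sqrt{498}}{274606}$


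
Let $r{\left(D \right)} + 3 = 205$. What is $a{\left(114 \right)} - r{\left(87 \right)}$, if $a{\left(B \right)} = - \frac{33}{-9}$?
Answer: $- \frac{595}{3} \approx -198.33$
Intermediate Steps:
$r{\left(D \right)} = 202$ ($r{\left(D \right)} = -3 + 205 = 202$)
$a{\left(B \right)} = \frac{11}{3}$ ($a{\left(B \right)} = \left(-33\right) \left(- \frac{1}{9}\right) = \frac{11}{3}$)
$a{\left(114 \right)} - r{\left(87 \right)} = \frac{11}{3} - 202 = - \frac{595}{3}$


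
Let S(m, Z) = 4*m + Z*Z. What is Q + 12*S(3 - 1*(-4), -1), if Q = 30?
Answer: 378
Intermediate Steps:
S(m, Z) = Z² + 4*m (S(m, Z) = 4*m + Z² = Z² + 4*m)
Q + 12*S(3 - 1*(-4), -1) = 30 + 12*((-1)² + 4*(3 - 1*(-4))) = 30 + 12*(1 + 4*(3 + 4)) = 30 + 12*(1 + 4*7) = 30 + 12*(1 + 28) = 30 + 12*29 = 30 + 348 = 378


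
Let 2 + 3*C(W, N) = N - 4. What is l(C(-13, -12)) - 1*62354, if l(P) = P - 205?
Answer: -62565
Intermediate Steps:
C(W, N) = -2 + N/3 (C(W, N) = -⅔ + (N - 4)/3 = -⅔ + (-4 + N)/3 = -⅔ + (-4/3 + N/3) = -2 + N/3)
l(P) = -205 + P
l(C(-13, -12)) - 1*62354 = (-205 + (-2 + (⅓)*(-12))) - 1*62354 = (-205 + (-2 - 4)) - 62354 = (-205 - 6) - 62354 = -211 - 62354 = -62565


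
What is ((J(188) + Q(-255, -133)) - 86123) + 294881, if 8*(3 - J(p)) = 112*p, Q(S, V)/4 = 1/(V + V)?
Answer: 27415155/133 ≈ 2.0613e+5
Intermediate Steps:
Q(S, V) = 2/V (Q(S, V) = 4/(V + V) = 4/((2*V)) = 4*(1/(2*V)) = 2/V)
J(p) = 3 - 14*p
((J(188) + Q(-255, -133)) - 86123) + 294881 = (((3 - 14*188) + 2/(-133)) - 86123) + 294881 = (((3 - 2632) + 2*(-1/133)) - 86123) + 294881 = ((-2629 - 2/133) - 86123) + 294881 = (-349659/133 - 86123) + 294881 = -11804018/133 + 294881 = 27415155/133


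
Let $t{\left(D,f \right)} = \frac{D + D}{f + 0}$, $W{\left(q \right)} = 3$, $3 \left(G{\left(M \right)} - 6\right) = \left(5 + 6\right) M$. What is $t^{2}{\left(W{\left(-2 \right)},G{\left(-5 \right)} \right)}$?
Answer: $\frac{324}{1369} \approx 0.23667$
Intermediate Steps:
$G{\left(M \right)} = 6 + \frac{11 M}{3}$ ($G{\left(M \right)} = 6 + \frac{\left(5 + 6\right) M}{3} = 6 + \frac{11 M}{3}$)
$t{\left(D,f \right)} = \frac{2 D}{f}$
$t^{2}{\left(W{\left(-2 \right)},G{\left(-5 \right)} \right)} = \left(2 \cdot 3 \frac{1}{6 + \frac{11}{3} \left(-5\right)}\right)^{2} = \left(2 \cdot 3 \frac{1}{6 - \frac{55}{3}}\right)^{2} = \left(2 \cdot 3 \frac{1}{- \frac{37}{3}}\right)^{2} = \left(2 \cdot 3 \left(- \frac{3}{37}\right)\right)^{2} = \left(- \frac{18}{37}\right)^{2} = \frac{324}{1369}$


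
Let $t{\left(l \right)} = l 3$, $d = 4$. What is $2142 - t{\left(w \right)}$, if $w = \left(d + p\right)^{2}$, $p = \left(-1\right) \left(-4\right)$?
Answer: $1950$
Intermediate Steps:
$p = 4$
$w = 64$ ($w = \left(4 + 4\right)^{2} = 8^{2} = 64$)
$t{\left(l \right)} = 3 l$
$2142 - t{\left(w \right)} = 2142 - 3 \cdot 64 = 2142 - 192 = 1950$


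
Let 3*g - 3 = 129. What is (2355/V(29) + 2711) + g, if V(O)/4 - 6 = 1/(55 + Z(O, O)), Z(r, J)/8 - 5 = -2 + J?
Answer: 21306745/7468 ≈ 2853.1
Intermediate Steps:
Z(r, J) = 24 + 8*J (Z(r, J) = 40 + 8*(-2 + J) = 40 + (-16 + 8*J) = 24 + 8*J)
g = 44 (g = 1 + (⅓)*129 = 1 + 43 = 44)
V(O) = 24 + 4/(79 + 8*O) (V(O) = 24 + 4/(55 + (24 + 8*O)) = 24 + 4/(79 + 8*O))
(2355/V(29) + 2711) + g = (2355/((4*(475 + 48*29)/(79 + 8*29))) + 2711) + 44 = (2355/((4*(475 + 1392)/(79 + 232))) + 2711) + 44 = (2355/((4*1867/311)) + 2711) + 44 = (2355/((4*(1/311)*1867)) + 2711) + 44 = (2355/(7468/311) + 2711) + 44 = (2355*(311/7468) + 2711) + 44 = (732405/7468 + 2711) + 44 = 20978153/7468 + 44 = 21306745/7468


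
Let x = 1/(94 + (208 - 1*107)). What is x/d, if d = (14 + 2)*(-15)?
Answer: -1/46800 ≈ -2.1368e-5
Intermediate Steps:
d = -240 (d = 16*(-15) = -240)
x = 1/195 (x = 1/(94 + (208 - 107)) = 1/(94 + 101) = 1/195 ≈ 0.0051282)
x/d = (1/195)/(-240) = (1/195)*(-1/240) = -1/46800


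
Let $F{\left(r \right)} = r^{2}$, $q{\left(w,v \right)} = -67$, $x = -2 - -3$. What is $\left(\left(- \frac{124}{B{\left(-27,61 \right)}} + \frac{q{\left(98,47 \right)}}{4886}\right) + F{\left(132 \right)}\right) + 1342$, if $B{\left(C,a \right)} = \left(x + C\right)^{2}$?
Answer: $\frac{15495561455}{825734} \approx 18766.0$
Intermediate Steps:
$x = 1$ ($x = -2 + 3 = 1$)
$B{\left(C,a \right)} = \left(1 + C\right)^{2}$
$\left(\left(- \frac{124}{B{\left(-27,61 \right)}} + \frac{q{\left(98,47 \right)}}{4886}\right) + F{\left(132 \right)}\right) + 1342 = \left(\left(- \frac{124}{\left(1 - 27\right)^{2}} - \frac{67}{4886}\right) + 132^{2}\right) + 1342 = \left(\left(- \frac{124}{\left(-26\right)^{2}} - \frac{67}{4886}\right) + 17424\right) + 1342 = \left(\left(- \frac{124}{676} - \frac{67}{4886}\right) + 17424\right) + 1342 = \left(\left(\left(-124\right) \frac{1}{676} - \frac{67}{4886}\right) + 17424\right) + 1342 = \left(\left(- \frac{31}{169} - \frac{67}{4886}\right) + 17424\right) + 1342 = \left(- \frac{162789}{825734} + 17424\right) + 1342 = \frac{14387426427}{825734} + 1342 = \frac{15495561455}{825734}$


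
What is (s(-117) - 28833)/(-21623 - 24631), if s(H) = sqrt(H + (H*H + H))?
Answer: 9611/15418 - sqrt(1495)/15418 ≈ 0.62085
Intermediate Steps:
s(H) = sqrt(H**2 + 2*H) (s(H) = sqrt(H + (H**2 + H)) = sqrt(H + (H + H**2)) = sqrt(H**2 + 2*H))
(s(-117) - 28833)/(-21623 - 24631) = (sqrt(-117*(2 - 117)) - 28833)/(-21623 - 24631) = (sqrt(-117*(-115)) - 28833)/(-46254) = (sqrt(13455) - 28833)*(-1/46254) = (3*sqrt(1495) - 28833)*(-1/46254) = (-28833 + 3*sqrt(1495))*(-1/46254) = 9611/15418 - sqrt(1495)/15418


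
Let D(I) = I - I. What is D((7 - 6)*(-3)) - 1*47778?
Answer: -47778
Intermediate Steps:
D(I) = 0
D((7 - 6)*(-3)) - 1*47778 = 0 - 1*47778 = 0 - 47778 = -47778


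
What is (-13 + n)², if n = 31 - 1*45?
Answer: 729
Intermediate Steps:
n = -14 (n = 31 - 45 = -14)
(-13 + n)² = (-13 - 14)² = (-27)² = 729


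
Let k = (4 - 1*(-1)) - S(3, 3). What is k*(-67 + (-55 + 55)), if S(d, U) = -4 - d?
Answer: -804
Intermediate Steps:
k = 12 (k = (4 - 1*(-1)) - (-4 - 1*3) = (4 + 1) - (-4 - 3) = 5 - 1*(-7) = 5 + 7 = 12)
k*(-67 + (-55 + 55)) = 12*(-67 + (-55 + 55)) = 12*(-67 + 0) = 12*(-67) = -804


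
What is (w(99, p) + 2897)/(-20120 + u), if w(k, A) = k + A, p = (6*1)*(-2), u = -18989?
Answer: -2984/39109 ≈ -0.076300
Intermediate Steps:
p = -12 (p = 6*(-2) = -12)
w(k, A) = A + k
(w(99, p) + 2897)/(-20120 + u) = ((-12 + 99) + 2897)/(-20120 - 18989) = (87 + 2897)/(-39109) = 2984*(-1/39109) = -2984/39109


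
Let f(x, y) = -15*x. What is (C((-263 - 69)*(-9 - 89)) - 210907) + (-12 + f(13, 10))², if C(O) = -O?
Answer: -200594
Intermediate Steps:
(C((-263 - 69)*(-9 - 89)) - 210907) + (-12 + f(13, 10))² = (-(-263 - 69)*(-9 - 89) - 210907) + (-12 - 15*13)² = (-(-332)*(-98) - 210907) + (-12 - 195)² = (-1*32536 - 210907) + (-207)² = (-32536 - 210907) + 42849 = -243443 + 42849 = -200594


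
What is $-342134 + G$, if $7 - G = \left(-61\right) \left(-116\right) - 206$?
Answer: $-348997$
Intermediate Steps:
$G = -6863$ ($G = 7 - \left(\left(-61\right) \left(-116\right) - 206\right) = 7 - \left(7076 - 206\right) = 7 - 6870 = -6863$)
$-342134 + G = -342134 - 6863 = -348997$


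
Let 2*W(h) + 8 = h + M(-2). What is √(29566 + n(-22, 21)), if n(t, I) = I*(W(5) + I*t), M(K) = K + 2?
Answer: √79330/2 ≈ 140.83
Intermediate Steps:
M(K) = 2 + K
W(h) = -4 + h/2 (W(h) = -4 + (h + (2 - 2))/2 = -4 + (h + 0)/2 = -4 + h/2)
n(t, I) = I*(-3/2 + I*t) (n(t, I) = I*((-4 + (½)*5) + I*t) = I*((-4 + 5/2) + I*t) = I*(-3/2 + I*t))
√(29566 + n(-22, 21)) = √(29566 + (½)*21*(-3 + 2*21*(-22))) = √(29566 + (½)*21*(-3 - 924)) = √(29566 + (½)*21*(-927)) = √(29566 - 19467/2) = √(39665/2) = √79330/2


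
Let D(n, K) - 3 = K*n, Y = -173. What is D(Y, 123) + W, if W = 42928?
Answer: 21652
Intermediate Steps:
D(n, K) = 3 + K*n
D(Y, 123) + W = (3 + 123*(-173)) + 42928 = (3 - 21279) + 42928 = -21276 + 42928 = 21652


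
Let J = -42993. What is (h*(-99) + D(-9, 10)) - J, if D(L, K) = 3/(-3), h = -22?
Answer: 45170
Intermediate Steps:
D(L, K) = -1 (D(L, K) = 3*(-⅓) = -1)
(h*(-99) + D(-9, 10)) - J = (-22*(-99) - 1) - 1*(-42993) = (2178 - 1) + 42993 = 2177 + 42993 = 45170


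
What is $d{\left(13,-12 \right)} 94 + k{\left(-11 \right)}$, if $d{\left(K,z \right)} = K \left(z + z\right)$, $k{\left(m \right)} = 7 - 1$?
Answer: $-29322$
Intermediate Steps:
$k{\left(m \right)} = 6$ ($k{\left(m \right)} = 7 - 1 = 6$)
$d{\left(K,z \right)} = 2 K z$ ($d{\left(K,z \right)} = K 2 z = 2 K z$)
$d{\left(13,-12 \right)} 94 + k{\left(-11 \right)} = 2 \cdot 13 \left(-12\right) 94 + 6 = \left(-312\right) 94 + 6 = -29328 + 6 = -29322$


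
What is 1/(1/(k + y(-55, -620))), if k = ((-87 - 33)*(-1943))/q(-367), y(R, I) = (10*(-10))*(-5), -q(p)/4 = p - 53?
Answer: 8943/14 ≈ 638.79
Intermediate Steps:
q(p) = 212 - 4*p (q(p) = -4*(p - 53) = -4*(-53 + p) = 212 - 4*p)
y(R, I) = 500 (y(R, I) = -100*(-5) = 500)
k = 1943/14 (k = ((-87 - 33)*(-1943))/(212 - 4*(-367)) = (-120*(-1943))/(212 + 1468) = 233160/1680 = 233160*(1/1680) = 1943/14 ≈ 138.79)
1/(1/(k + y(-55, -620))) = 1/(1/(1943/14 + 500)) = 1/(1/(8943/14)) = 1/(14/8943) = 8943/14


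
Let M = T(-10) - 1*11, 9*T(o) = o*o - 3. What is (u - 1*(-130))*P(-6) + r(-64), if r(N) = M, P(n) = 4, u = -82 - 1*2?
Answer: 1654/9 ≈ 183.78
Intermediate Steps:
T(o) = -1/3 + o**2/9 (T(o) = (o*o - 3)/9 = (o**2 - 3)/9 = (-3 + o**2)/9 = -1/3 + o**2/9)
u = -84 (u = -82 - 2 = -84)
M = -2/9 (M = (-1/3 + (1/9)*(-10)**2) - 1*11 = (-1/3 + (1/9)*100) - 11 = (-1/3 + 100/9) - 11 = 97/9 - 11 = -2/9 ≈ -0.22222)
r(N) = -2/9
(u - 1*(-130))*P(-6) + r(-64) = (-84 - 1*(-130))*4 - 2/9 = (-84 + 130)*4 - 2/9 = 46*4 - 2/9 = 184 - 2/9 = 1654/9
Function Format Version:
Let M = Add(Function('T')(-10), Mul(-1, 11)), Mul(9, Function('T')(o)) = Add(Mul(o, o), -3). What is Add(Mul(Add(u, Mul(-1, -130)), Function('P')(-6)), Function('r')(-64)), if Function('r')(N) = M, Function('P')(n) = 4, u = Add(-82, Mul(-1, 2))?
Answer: Rational(1654, 9) ≈ 183.78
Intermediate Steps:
Function('T')(o) = Add(Rational(-1, 3), Mul(Rational(1, 9), Pow(o, 2))) (Function('T')(o) = Mul(Rational(1, 9), Add(Mul(o, o), -3)) = Mul(Rational(1, 9), Add(Pow(o, 2), -3)) = Mul(Rational(1, 9), Add(-3, Pow(o, 2))) = Add(Rational(-1, 3), Mul(Rational(1, 9), Pow(o, 2))))
u = -84 (u = Add(-82, -2) = -84)
M = Rational(-2, 9) (M = Add(Add(Rational(-1, 3), Mul(Rational(1, 9), Pow(-10, 2))), Mul(-1, 11)) = Add(Add(Rational(-1, 3), Mul(Rational(1, 9), 100)), -11) = Add(Add(Rational(-1, 3), Rational(100, 9)), -11) = Add(Rational(97, 9), -11) = Rational(-2, 9) ≈ -0.22222)
Function('r')(N) = Rational(-2, 9)
Add(Mul(Add(u, Mul(-1, -130)), Function('P')(-6)), Function('r')(-64)) = Add(Mul(Add(-84, Mul(-1, -130)), 4), Rational(-2, 9)) = Add(Mul(Add(-84, 130), 4), Rational(-2, 9)) = Add(Mul(46, 4), Rational(-2, 9)) = Add(184, Rational(-2, 9)) = Rational(1654, 9)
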